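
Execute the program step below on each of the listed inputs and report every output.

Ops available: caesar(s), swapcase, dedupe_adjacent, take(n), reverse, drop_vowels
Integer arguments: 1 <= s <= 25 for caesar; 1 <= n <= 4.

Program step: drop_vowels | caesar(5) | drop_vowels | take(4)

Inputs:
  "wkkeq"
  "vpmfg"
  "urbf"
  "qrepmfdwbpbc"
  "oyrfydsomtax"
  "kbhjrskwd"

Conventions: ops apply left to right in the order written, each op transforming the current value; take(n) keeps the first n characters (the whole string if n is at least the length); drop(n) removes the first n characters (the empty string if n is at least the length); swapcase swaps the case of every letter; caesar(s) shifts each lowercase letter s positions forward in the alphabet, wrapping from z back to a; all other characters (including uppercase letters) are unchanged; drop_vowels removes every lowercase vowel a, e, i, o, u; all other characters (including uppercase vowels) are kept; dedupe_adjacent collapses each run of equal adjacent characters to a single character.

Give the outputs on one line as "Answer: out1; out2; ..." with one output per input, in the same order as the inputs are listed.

"bppv"; "rkl"; "wgk"; "vwrk"; "dwkd"; "pgmw"

Execution, op by op:
  "wkkeq" -> "wkkq" -> "bppv" -> "bppv" -> "bppv"
  "vpmfg" -> "vpmfg" -> "aurkl" -> "rkl" -> "rkl"
  "urbf" -> "rbf" -> "wgk" -> "wgk" -> "wgk"
  "qrepmfdwbpbc" -> "qrpmfdwbpbc" -> "vwurkibgugh" -> "vwrkbggh" -> "vwrk"
  "oyrfydsomtax" -> "yrfydsmtx" -> "dwkdixryc" -> "dwkdxryc" -> "dwkd"
  "kbhjrskwd" -> "kbhjrskwd" -> "pgmowxpbi" -> "pgmwxpb" -> "pgmw"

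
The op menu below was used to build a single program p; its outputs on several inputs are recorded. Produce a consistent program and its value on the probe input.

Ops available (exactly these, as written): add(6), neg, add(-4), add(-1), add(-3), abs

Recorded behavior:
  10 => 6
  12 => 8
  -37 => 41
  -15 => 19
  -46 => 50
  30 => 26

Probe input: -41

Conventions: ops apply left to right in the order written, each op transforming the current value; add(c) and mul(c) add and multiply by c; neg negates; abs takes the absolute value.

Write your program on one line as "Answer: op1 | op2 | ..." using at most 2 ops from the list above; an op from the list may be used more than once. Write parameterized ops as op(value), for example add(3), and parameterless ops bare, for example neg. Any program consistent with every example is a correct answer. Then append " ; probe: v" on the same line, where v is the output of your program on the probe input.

add(-4) | abs ; probe: 45

Check, running the answer program on each example:
  10 -> 6 -> 6
  12 -> 8 -> 8
  -37 -> -41 -> 41
  -15 -> -19 -> 19
  -46 -> -50 -> 50
  30 -> 26 -> 26
  probe: -41 -> -45 -> 45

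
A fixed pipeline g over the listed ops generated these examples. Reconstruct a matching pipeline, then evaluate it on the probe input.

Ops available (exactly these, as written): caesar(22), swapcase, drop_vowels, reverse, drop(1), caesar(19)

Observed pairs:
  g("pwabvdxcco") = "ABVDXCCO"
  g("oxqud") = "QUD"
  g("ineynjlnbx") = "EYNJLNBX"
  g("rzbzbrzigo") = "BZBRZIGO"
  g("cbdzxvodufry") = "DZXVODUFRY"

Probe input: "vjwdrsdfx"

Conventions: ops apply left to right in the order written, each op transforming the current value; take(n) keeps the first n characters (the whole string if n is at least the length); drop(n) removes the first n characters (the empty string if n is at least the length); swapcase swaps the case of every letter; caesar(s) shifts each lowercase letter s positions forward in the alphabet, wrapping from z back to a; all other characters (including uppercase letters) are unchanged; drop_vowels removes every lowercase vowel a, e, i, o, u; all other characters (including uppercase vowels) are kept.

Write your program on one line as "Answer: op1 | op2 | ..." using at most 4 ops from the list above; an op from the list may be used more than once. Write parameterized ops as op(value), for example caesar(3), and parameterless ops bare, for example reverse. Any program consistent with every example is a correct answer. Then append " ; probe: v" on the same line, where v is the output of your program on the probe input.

drop(1) | swapcase | drop(1) ; probe: "WDRSDFX"

Check, running the answer program on each example:
  "pwabvdxcco" -> "wabvdxcco" -> "WABVDXCCO" -> "ABVDXCCO"
  "oxqud" -> "xqud" -> "XQUD" -> "QUD"
  "ineynjlnbx" -> "neynjlnbx" -> "NEYNJLNBX" -> "EYNJLNBX"
  "rzbzbrzigo" -> "zbzbrzigo" -> "ZBZBRZIGO" -> "BZBRZIGO"
  "cbdzxvodufry" -> "bdzxvodufry" -> "BDZXVODUFRY" -> "DZXVODUFRY"
  probe: "vjwdrsdfx" -> "jwdrsdfx" -> "JWDRSDFX" -> "WDRSDFX"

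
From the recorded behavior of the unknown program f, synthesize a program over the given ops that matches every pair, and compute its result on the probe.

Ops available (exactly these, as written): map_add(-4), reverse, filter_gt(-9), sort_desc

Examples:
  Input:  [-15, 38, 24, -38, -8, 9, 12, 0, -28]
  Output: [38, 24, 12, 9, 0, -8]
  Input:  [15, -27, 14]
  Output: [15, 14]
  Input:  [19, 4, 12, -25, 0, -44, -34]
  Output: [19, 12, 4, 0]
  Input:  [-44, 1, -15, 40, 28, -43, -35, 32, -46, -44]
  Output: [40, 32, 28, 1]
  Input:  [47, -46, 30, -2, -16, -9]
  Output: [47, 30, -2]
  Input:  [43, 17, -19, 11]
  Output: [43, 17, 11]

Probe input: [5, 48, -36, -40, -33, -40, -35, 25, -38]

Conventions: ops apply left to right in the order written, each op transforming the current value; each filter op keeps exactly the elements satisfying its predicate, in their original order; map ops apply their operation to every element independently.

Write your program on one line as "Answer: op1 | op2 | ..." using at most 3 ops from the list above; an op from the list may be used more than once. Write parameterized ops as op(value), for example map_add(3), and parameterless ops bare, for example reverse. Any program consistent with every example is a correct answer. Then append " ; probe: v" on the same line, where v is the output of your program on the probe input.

sort_desc | filter_gt(-9) ; probe: [48, 25, 5]

Check, running the answer program on each example:
  [-15, 38, 24, -38, -8, 9, 12, 0, -28] -> [38, 24, 12, 9, 0, -8, -15, -28, -38] -> [38, 24, 12, 9, 0, -8]
  [15, -27, 14] -> [15, 14, -27] -> [15, 14]
  [19, 4, 12, -25, 0, -44, -34] -> [19, 12, 4, 0, -25, -34, -44] -> [19, 12, 4, 0]
  [-44, 1, -15, 40, 28, -43, -35, 32, -46, -44] -> [40, 32, 28, 1, -15, -35, -43, -44, -44, -46] -> [40, 32, 28, 1]
  [47, -46, 30, -2, -16, -9] -> [47, 30, -2, -9, -16, -46] -> [47, 30, -2]
  [43, 17, -19, 11] -> [43, 17, 11, -19] -> [43, 17, 11]
  probe: [5, 48, -36, -40, -33, -40, -35, 25, -38] -> [48, 25, 5, -33, -35, -36, -38, -40, -40] -> [48, 25, 5]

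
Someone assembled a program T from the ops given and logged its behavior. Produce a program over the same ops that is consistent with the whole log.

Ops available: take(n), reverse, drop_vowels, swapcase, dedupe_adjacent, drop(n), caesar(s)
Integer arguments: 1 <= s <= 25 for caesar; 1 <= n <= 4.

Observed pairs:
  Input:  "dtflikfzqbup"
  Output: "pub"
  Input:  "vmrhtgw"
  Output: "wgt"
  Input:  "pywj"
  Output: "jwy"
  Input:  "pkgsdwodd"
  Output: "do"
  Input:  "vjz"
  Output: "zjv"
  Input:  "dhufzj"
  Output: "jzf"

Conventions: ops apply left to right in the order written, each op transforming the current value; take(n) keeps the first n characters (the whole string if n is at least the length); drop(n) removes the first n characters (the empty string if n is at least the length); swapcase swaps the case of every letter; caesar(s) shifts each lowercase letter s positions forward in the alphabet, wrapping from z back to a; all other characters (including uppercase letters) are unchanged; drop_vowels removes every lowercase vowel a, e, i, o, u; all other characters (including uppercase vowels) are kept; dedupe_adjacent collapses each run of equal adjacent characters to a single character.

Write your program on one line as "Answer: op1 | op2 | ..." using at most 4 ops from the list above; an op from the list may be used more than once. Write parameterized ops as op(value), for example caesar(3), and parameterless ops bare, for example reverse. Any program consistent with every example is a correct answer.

reverse | take(3) | dedupe_adjacent

Check, running the answer program on each example:
  "dtflikfzqbup" -> "pubqzfkilftd" -> "pub" -> "pub"
  "vmrhtgw" -> "wgthrmv" -> "wgt" -> "wgt"
  "pywj" -> "jwyp" -> "jwy" -> "jwy"
  "pkgsdwodd" -> "ddowdsgkp" -> "ddo" -> "do"
  "vjz" -> "zjv" -> "zjv" -> "zjv"
  "dhufzj" -> "jzfuhd" -> "jzf" -> "jzf"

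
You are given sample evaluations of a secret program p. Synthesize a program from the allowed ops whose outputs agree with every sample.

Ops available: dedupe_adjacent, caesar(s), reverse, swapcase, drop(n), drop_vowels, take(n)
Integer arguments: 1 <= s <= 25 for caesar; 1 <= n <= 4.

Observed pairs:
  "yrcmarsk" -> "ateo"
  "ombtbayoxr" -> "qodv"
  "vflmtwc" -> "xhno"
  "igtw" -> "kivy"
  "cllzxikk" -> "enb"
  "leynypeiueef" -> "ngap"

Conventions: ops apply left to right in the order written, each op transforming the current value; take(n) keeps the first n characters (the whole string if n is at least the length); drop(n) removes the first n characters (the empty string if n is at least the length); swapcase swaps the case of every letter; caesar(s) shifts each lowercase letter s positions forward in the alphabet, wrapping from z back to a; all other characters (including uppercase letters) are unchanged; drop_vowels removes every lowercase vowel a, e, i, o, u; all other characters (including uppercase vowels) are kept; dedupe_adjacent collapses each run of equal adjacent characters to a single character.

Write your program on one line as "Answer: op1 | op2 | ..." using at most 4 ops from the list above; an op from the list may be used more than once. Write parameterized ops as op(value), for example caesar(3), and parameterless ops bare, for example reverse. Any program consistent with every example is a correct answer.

caesar(25) | caesar(3) | take(4) | dedupe_adjacent

Check, running the answer program on each example:
  "yrcmarsk" -> "xqblzqrj" -> "ateoctum" -> "ateo" -> "ateo"
  "ombtbayoxr" -> "nlasazxnwq" -> "qodvdcaqzt" -> "qodv" -> "qodv"
  "vflmtwc" -> "ueklsvb" -> "xhnovye" -> "xhno" -> "xhno"
  "igtw" -> "hfsv" -> "kivy" -> "kivy" -> "kivy"
  "cllzxikk" -> "bkkywhjj" -> "ennbzkmm" -> "ennb" -> "enb"
  "leynypeiueef" -> "kdxmxodhtdde" -> "ngapargkwggh" -> "ngap" -> "ngap"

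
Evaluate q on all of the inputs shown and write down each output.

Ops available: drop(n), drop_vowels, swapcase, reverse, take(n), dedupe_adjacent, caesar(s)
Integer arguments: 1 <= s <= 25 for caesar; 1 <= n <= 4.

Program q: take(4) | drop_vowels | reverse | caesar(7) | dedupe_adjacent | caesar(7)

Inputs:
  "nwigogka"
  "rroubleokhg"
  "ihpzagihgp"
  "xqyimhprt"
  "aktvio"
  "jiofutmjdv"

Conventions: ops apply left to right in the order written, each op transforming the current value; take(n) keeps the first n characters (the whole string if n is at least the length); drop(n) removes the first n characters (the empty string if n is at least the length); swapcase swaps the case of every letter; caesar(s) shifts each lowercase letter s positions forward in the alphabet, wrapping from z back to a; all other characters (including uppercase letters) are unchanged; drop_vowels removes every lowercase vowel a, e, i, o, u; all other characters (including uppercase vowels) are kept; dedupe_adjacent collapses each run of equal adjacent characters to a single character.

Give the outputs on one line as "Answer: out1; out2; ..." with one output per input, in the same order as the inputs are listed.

"ukb"; "f"; "ndv"; "mel"; "jhy"; "tx"

Execution, op by op:
  "nwigogka" -> "nwig" -> "nwg" -> "gwn" -> "ndu" -> "ndu" -> "ukb"
  "rroubleokhg" -> "rrou" -> "rr" -> "rr" -> "yy" -> "y" -> "f"
  "ihpzagihgp" -> "ihpz" -> "hpz" -> "zph" -> "gwo" -> "gwo" -> "ndv"
  "xqyimhprt" -> "xqyi" -> "xqy" -> "yqx" -> "fxe" -> "fxe" -> "mel"
  "aktvio" -> "aktv" -> "ktv" -> "vtk" -> "car" -> "car" -> "jhy"
  "jiofutmjdv" -> "jiof" -> "jf" -> "fj" -> "mq" -> "mq" -> "tx"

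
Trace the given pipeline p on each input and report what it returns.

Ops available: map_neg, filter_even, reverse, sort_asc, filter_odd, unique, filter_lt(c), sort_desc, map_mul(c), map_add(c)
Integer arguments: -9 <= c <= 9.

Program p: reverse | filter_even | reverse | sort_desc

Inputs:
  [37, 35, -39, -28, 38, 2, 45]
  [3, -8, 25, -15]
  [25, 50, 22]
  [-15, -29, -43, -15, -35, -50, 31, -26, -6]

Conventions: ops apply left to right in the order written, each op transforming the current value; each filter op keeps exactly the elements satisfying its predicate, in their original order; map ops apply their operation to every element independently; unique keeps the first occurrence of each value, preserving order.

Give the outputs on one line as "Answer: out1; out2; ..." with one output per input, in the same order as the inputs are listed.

Execution, op by op:
  [37, 35, -39, -28, 38, 2, 45] -> [45, 2, 38, -28, -39, 35, 37] -> [2, 38, -28] -> [-28, 38, 2] -> [38, 2, -28]
  [3, -8, 25, -15] -> [-15, 25, -8, 3] -> [-8] -> [-8] -> [-8]
  [25, 50, 22] -> [22, 50, 25] -> [22, 50] -> [50, 22] -> [50, 22]
  [-15, -29, -43, -15, -35, -50, 31, -26, -6] -> [-6, -26, 31, -50, -35, -15, -43, -29, -15] -> [-6, -26, -50] -> [-50, -26, -6] -> [-6, -26, -50]

[38, 2, -28]; [-8]; [50, 22]; [-6, -26, -50]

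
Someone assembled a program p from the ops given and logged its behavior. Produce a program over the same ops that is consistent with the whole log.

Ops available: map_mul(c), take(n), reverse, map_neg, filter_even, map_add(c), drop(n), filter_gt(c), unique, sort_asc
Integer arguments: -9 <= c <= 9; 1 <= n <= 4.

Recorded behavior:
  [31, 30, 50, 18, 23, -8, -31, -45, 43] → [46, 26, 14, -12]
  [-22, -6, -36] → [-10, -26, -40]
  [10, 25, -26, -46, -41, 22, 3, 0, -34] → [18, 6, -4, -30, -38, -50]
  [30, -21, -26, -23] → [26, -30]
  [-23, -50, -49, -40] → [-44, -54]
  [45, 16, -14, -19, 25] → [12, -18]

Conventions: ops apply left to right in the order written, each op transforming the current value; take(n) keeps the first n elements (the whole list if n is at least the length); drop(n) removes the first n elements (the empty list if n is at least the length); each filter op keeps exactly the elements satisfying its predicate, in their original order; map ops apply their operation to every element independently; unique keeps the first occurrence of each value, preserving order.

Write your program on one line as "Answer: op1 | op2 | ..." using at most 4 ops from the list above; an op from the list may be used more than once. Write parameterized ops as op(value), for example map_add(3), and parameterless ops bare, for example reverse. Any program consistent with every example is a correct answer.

filter_even | sort_asc | reverse | map_add(-4)

Check, running the answer program on each example:
  [31, 30, 50, 18, 23, -8, -31, -45, 43] -> [30, 50, 18, -8] -> [-8, 18, 30, 50] -> [50, 30, 18, -8] -> [46, 26, 14, -12]
  [-22, -6, -36] -> [-22, -6, -36] -> [-36, -22, -6] -> [-6, -22, -36] -> [-10, -26, -40]
  [10, 25, -26, -46, -41, 22, 3, 0, -34] -> [10, -26, -46, 22, 0, -34] -> [-46, -34, -26, 0, 10, 22] -> [22, 10, 0, -26, -34, -46] -> [18, 6, -4, -30, -38, -50]
  [30, -21, -26, -23] -> [30, -26] -> [-26, 30] -> [30, -26] -> [26, -30]
  [-23, -50, -49, -40] -> [-50, -40] -> [-50, -40] -> [-40, -50] -> [-44, -54]
  [45, 16, -14, -19, 25] -> [16, -14] -> [-14, 16] -> [16, -14] -> [12, -18]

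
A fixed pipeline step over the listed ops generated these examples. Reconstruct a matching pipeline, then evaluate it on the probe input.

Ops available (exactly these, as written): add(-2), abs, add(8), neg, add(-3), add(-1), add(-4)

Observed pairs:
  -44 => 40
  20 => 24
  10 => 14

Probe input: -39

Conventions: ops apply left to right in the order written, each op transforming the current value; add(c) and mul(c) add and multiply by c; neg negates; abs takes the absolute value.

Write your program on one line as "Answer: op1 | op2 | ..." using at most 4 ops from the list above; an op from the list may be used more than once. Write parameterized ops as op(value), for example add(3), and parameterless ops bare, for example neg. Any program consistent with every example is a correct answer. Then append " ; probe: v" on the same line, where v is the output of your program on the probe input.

neg | add(-4) | abs ; probe: 35

Check, running the answer program on each example:
  -44 -> 44 -> 40 -> 40
  20 -> -20 -> -24 -> 24
  10 -> -10 -> -14 -> 14
  probe: -39 -> 39 -> 35 -> 35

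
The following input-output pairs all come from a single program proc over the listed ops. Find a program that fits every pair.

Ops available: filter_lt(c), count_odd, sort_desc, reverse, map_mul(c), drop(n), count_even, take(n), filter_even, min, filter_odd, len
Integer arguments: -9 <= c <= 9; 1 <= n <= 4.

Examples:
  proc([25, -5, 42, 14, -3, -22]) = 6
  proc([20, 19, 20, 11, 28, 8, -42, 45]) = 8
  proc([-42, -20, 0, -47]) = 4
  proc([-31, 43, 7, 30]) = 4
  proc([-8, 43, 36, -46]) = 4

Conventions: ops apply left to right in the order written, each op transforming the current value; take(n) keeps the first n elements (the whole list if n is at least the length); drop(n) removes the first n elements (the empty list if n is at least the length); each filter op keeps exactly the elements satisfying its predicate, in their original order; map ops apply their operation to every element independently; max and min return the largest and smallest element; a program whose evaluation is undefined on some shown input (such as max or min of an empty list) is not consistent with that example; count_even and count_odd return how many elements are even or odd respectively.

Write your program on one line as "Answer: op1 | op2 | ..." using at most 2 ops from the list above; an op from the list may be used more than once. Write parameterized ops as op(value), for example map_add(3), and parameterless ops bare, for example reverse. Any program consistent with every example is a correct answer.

map_mul(2) | count_even

Check, running the answer program on each example:
  [25, -5, 42, 14, -3, -22] -> [50, -10, 84, 28, -6, -44] -> 6
  [20, 19, 20, 11, 28, 8, -42, 45] -> [40, 38, 40, 22, 56, 16, -84, 90] -> 8
  [-42, -20, 0, -47] -> [-84, -40, 0, -94] -> 4
  [-31, 43, 7, 30] -> [-62, 86, 14, 60] -> 4
  [-8, 43, 36, -46] -> [-16, 86, 72, -92] -> 4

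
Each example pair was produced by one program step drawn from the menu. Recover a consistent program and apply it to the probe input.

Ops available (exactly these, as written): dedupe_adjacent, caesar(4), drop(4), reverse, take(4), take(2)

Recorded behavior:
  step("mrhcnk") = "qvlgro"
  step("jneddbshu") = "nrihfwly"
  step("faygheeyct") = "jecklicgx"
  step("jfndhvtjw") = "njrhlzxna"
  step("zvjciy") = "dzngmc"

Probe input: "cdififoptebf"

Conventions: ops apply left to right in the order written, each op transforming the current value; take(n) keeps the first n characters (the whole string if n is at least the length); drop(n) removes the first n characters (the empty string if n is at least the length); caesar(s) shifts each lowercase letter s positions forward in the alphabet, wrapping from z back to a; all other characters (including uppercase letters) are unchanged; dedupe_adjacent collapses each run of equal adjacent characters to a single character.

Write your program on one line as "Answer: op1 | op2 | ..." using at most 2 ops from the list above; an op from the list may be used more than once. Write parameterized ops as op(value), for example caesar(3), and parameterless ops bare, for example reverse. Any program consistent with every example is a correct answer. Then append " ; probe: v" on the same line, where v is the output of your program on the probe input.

dedupe_adjacent | caesar(4) ; probe: "ghmjmjstxifj"

Check, running the answer program on each example:
  "mrhcnk" -> "mrhcnk" -> "qvlgro"
  "jneddbshu" -> "jnedbshu" -> "nrihfwly"
  "faygheeyct" -> "faygheyct" -> "jecklicgx"
  "jfndhvtjw" -> "jfndhvtjw" -> "njrhlzxna"
  "zvjciy" -> "zvjciy" -> "dzngmc"
  probe: "cdififoptebf" -> "cdififoptebf" -> "ghmjmjstxifj"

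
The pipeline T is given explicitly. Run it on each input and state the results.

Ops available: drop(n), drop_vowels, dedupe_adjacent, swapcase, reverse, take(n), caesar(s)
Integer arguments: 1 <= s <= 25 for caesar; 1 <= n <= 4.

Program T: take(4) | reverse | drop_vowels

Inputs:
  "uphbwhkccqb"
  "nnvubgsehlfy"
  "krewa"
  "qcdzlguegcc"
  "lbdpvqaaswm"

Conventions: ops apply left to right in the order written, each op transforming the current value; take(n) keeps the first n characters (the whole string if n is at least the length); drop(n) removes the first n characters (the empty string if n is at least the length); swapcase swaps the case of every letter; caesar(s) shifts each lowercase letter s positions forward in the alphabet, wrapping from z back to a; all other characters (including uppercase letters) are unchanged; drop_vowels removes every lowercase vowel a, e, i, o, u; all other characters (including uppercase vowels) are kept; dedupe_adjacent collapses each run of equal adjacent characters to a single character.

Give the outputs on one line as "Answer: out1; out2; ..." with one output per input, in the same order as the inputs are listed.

Execution, op by op:
  "uphbwhkccqb" -> "uphb" -> "bhpu" -> "bhp"
  "nnvubgsehlfy" -> "nnvu" -> "uvnn" -> "vnn"
  "krewa" -> "krew" -> "werk" -> "wrk"
  "qcdzlguegcc" -> "qcdz" -> "zdcq" -> "zdcq"
  "lbdpvqaaswm" -> "lbdp" -> "pdbl" -> "pdbl"

"bhp"; "vnn"; "wrk"; "zdcq"; "pdbl"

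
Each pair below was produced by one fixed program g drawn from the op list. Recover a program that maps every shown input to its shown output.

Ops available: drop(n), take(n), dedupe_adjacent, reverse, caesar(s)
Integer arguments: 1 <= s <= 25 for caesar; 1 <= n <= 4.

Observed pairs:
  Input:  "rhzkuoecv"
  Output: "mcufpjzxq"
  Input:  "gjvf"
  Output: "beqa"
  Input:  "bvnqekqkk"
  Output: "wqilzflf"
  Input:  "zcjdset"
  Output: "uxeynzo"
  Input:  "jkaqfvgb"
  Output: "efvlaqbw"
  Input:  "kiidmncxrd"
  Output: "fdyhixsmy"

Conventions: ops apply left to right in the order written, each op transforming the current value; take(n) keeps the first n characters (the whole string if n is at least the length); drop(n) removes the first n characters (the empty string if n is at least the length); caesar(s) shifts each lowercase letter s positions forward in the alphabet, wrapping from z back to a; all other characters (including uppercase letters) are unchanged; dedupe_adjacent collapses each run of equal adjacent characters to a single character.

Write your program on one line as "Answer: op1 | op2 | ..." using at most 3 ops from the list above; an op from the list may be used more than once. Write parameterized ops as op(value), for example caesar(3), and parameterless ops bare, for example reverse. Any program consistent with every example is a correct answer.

caesar(12) | caesar(9) | dedupe_adjacent

Check, running the answer program on each example:
  "rhzkuoecv" -> "dtlwgaqoh" -> "mcufpjzxq" -> "mcufpjzxq"
  "gjvf" -> "svhr" -> "beqa" -> "beqa"
  "bvnqekqkk" -> "nhzcqwcww" -> "wqilzflff" -> "wqilzflf"
  "zcjdset" -> "lovpeqf" -> "uxeynzo" -> "uxeynzo"
  "jkaqfvgb" -> "vwmcrhsn" -> "efvlaqbw" -> "efvlaqbw"
  "kiidmncxrd" -> "wuupyzojdp" -> "fddyhixsmy" -> "fdyhixsmy"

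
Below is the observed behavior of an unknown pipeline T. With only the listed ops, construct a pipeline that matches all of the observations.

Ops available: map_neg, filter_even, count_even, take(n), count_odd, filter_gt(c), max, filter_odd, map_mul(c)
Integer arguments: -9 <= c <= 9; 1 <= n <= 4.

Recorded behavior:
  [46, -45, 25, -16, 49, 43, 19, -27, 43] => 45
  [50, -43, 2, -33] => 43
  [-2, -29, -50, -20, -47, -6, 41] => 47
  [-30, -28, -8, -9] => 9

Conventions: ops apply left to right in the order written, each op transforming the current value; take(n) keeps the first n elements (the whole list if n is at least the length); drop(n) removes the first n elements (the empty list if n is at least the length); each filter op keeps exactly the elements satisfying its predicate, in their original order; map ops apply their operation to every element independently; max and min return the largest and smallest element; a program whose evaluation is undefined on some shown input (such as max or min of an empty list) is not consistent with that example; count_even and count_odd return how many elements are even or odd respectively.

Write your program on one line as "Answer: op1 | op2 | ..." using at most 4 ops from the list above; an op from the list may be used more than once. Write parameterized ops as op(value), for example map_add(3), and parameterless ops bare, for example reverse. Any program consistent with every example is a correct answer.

map_mul(-1) | filter_odd | max

Check, running the answer program on each example:
  [46, -45, 25, -16, 49, 43, 19, -27, 43] -> [-46, 45, -25, 16, -49, -43, -19, 27, -43] -> [45, -25, -49, -43, -19, 27, -43] -> 45
  [50, -43, 2, -33] -> [-50, 43, -2, 33] -> [43, 33] -> 43
  [-2, -29, -50, -20, -47, -6, 41] -> [2, 29, 50, 20, 47, 6, -41] -> [29, 47, -41] -> 47
  [-30, -28, -8, -9] -> [30, 28, 8, 9] -> [9] -> 9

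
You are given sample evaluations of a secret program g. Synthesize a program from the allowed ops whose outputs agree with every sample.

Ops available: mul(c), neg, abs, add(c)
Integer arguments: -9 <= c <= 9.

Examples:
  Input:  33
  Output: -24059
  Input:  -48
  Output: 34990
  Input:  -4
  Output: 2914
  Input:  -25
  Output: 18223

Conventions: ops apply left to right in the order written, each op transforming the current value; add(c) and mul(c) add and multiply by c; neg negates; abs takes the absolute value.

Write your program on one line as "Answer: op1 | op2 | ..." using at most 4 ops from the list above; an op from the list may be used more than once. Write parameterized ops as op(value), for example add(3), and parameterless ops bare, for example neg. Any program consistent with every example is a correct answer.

mul(9) | mul(9) | mul(-9) | add(-2)

Check, running the answer program on each example:
  33 -> 297 -> 2673 -> -24057 -> -24059
  -48 -> -432 -> -3888 -> 34992 -> 34990
  -4 -> -36 -> -324 -> 2916 -> 2914
  -25 -> -225 -> -2025 -> 18225 -> 18223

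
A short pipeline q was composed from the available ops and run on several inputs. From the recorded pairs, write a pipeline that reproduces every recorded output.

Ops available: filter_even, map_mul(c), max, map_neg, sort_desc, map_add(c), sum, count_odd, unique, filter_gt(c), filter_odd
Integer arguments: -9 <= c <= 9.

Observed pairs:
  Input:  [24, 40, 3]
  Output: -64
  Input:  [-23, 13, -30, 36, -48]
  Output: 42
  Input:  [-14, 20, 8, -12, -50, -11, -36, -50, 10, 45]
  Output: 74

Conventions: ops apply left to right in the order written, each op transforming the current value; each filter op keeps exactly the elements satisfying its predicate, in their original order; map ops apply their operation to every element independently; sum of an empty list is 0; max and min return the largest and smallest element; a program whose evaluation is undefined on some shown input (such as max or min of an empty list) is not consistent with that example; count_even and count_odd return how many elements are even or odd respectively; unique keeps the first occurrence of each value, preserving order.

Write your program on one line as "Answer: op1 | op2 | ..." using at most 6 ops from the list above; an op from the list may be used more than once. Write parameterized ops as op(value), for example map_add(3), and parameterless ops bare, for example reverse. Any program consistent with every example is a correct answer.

sort_desc | map_neg | filter_even | unique | sum

Check, running the answer program on each example:
  [24, 40, 3] -> [40, 24, 3] -> [-40, -24, -3] -> [-40, -24] -> [-40, -24] -> -64
  [-23, 13, -30, 36, -48] -> [36, 13, -23, -30, -48] -> [-36, -13, 23, 30, 48] -> [-36, 30, 48] -> [-36, 30, 48] -> 42
  [-14, 20, 8, -12, -50, -11, -36, -50, 10, 45] -> [45, 20, 10, 8, -11, -12, -14, -36, -50, -50] -> [-45, -20, -10, -8, 11, 12, 14, 36, 50, 50] -> [-20, -10, -8, 12, 14, 36, 50, 50] -> [-20, -10, -8, 12, 14, 36, 50] -> 74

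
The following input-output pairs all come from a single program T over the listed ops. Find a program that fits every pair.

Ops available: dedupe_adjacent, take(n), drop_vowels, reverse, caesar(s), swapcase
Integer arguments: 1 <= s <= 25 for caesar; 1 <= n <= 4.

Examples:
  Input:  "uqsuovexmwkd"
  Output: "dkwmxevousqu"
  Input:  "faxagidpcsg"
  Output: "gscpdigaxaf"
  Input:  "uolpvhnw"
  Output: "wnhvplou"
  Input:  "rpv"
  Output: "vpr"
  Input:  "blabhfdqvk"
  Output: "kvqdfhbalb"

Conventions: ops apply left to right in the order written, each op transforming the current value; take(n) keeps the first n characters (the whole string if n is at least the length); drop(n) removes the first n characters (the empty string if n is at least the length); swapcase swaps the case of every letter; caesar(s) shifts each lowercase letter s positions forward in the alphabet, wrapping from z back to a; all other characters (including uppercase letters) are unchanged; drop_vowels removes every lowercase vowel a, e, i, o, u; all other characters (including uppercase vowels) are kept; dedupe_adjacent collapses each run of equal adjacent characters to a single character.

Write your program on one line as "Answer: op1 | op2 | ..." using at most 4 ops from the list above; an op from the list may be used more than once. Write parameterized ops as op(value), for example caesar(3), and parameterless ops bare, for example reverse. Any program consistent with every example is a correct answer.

swapcase | reverse | swapcase

Check, running the answer program on each example:
  "uqsuovexmwkd" -> "UQSUOVEXMWKD" -> "DKWMXEVOUSQU" -> "dkwmxevousqu"
  "faxagidpcsg" -> "FAXAGIDPCSG" -> "GSCPDIGAXAF" -> "gscpdigaxaf"
  "uolpvhnw" -> "UOLPVHNW" -> "WNHVPLOU" -> "wnhvplou"
  "rpv" -> "RPV" -> "VPR" -> "vpr"
  "blabhfdqvk" -> "BLABHFDQVK" -> "KVQDFHBALB" -> "kvqdfhbalb"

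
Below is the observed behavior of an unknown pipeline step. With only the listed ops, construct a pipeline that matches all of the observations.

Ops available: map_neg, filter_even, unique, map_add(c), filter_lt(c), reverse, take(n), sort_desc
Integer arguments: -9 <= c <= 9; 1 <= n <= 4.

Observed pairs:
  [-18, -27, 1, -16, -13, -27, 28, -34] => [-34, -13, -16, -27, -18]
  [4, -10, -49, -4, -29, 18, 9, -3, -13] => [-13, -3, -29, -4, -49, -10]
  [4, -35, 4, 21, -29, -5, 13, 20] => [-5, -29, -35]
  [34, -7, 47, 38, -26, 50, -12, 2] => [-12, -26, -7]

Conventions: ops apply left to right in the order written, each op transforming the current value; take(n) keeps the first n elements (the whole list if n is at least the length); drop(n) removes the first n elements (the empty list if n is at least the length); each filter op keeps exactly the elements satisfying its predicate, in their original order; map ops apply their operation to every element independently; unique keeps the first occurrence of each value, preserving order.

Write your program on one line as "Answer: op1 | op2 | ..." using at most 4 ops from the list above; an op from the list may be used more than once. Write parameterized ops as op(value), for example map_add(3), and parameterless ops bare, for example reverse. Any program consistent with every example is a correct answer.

unique | reverse | filter_lt(-1)

Check, running the answer program on each example:
  [-18, -27, 1, -16, -13, -27, 28, -34] -> [-18, -27, 1, -16, -13, 28, -34] -> [-34, 28, -13, -16, 1, -27, -18] -> [-34, -13, -16, -27, -18]
  [4, -10, -49, -4, -29, 18, 9, -3, -13] -> [4, -10, -49, -4, -29, 18, 9, -3, -13] -> [-13, -3, 9, 18, -29, -4, -49, -10, 4] -> [-13, -3, -29, -4, -49, -10]
  [4, -35, 4, 21, -29, -5, 13, 20] -> [4, -35, 21, -29, -5, 13, 20] -> [20, 13, -5, -29, 21, -35, 4] -> [-5, -29, -35]
  [34, -7, 47, 38, -26, 50, -12, 2] -> [34, -7, 47, 38, -26, 50, -12, 2] -> [2, -12, 50, -26, 38, 47, -7, 34] -> [-12, -26, -7]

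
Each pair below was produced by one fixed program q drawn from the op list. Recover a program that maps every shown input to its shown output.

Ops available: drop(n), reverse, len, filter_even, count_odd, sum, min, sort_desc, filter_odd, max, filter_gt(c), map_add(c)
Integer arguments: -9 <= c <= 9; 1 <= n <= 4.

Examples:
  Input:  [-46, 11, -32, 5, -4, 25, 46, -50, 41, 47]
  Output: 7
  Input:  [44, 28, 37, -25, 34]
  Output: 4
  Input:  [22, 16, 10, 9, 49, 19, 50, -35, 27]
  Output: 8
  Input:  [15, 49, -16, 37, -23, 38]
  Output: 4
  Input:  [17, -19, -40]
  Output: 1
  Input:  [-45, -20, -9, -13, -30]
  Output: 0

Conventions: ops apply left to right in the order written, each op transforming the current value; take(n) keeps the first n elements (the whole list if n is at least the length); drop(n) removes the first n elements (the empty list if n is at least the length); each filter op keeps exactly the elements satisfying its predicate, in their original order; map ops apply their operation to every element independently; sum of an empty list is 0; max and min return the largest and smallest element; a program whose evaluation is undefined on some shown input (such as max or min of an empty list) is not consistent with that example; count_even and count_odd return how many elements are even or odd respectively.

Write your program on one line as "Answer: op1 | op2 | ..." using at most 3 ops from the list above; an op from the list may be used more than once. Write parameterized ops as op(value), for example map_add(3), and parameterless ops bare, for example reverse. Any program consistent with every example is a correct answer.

filter_gt(-9) | len

Check, running the answer program on each example:
  [-46, 11, -32, 5, -4, 25, 46, -50, 41, 47] -> [11, 5, -4, 25, 46, 41, 47] -> 7
  [44, 28, 37, -25, 34] -> [44, 28, 37, 34] -> 4
  [22, 16, 10, 9, 49, 19, 50, -35, 27] -> [22, 16, 10, 9, 49, 19, 50, 27] -> 8
  [15, 49, -16, 37, -23, 38] -> [15, 49, 37, 38] -> 4
  [17, -19, -40] -> [17] -> 1
  [-45, -20, -9, -13, -30] -> [] -> 0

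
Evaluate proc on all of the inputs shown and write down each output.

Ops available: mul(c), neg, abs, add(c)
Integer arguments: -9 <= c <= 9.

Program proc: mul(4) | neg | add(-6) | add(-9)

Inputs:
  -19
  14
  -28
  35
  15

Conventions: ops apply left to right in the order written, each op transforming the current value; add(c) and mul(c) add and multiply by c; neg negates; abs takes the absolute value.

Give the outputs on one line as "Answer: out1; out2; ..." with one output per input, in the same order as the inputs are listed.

Execution, op by op:
  -19 -> -76 -> 76 -> 70 -> 61
  14 -> 56 -> -56 -> -62 -> -71
  -28 -> -112 -> 112 -> 106 -> 97
  35 -> 140 -> -140 -> -146 -> -155
  15 -> 60 -> -60 -> -66 -> -75

61; -71; 97; -155; -75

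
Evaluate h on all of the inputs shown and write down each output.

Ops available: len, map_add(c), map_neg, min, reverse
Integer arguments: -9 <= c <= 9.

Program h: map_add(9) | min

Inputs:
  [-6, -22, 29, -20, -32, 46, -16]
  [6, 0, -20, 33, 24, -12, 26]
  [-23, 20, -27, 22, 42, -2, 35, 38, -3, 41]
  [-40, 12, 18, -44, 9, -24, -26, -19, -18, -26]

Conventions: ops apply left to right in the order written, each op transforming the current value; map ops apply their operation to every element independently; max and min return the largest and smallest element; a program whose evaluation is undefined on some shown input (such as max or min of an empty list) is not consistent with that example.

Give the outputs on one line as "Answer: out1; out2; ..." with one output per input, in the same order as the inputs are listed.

-23; -11; -18; -35

Execution, op by op:
  [-6, -22, 29, -20, -32, 46, -16] -> [3, -13, 38, -11, -23, 55, -7] -> -23
  [6, 0, -20, 33, 24, -12, 26] -> [15, 9, -11, 42, 33, -3, 35] -> -11
  [-23, 20, -27, 22, 42, -2, 35, 38, -3, 41] -> [-14, 29, -18, 31, 51, 7, 44, 47, 6, 50] -> -18
  [-40, 12, 18, -44, 9, -24, -26, -19, -18, -26] -> [-31, 21, 27, -35, 18, -15, -17, -10, -9, -17] -> -35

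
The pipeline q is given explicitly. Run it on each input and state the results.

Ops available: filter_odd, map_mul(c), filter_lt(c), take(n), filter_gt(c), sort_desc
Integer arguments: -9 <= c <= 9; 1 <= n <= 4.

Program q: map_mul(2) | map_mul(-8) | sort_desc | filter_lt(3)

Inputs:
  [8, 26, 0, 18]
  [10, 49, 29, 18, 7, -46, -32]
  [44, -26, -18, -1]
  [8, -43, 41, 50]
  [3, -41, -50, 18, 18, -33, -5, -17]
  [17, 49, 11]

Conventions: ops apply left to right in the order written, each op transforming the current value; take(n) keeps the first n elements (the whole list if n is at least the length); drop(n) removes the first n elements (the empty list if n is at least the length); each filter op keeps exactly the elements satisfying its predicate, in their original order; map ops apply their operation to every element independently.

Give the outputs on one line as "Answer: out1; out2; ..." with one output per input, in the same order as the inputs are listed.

[0, -128, -288, -416]; [-112, -160, -288, -464, -784]; [-704]; [-128, -656, -800]; [-48, -288, -288]; [-176, -272, -784]

Execution, op by op:
  [8, 26, 0, 18] -> [16, 52, 0, 36] -> [-128, -416, 0, -288] -> [0, -128, -288, -416] -> [0, -128, -288, -416]
  [10, 49, 29, 18, 7, -46, -32] -> [20, 98, 58, 36, 14, -92, -64] -> [-160, -784, -464, -288, -112, 736, 512] -> [736, 512, -112, -160, -288, -464, -784] -> [-112, -160, -288, -464, -784]
  [44, -26, -18, -1] -> [88, -52, -36, -2] -> [-704, 416, 288, 16] -> [416, 288, 16, -704] -> [-704]
  [8, -43, 41, 50] -> [16, -86, 82, 100] -> [-128, 688, -656, -800] -> [688, -128, -656, -800] -> [-128, -656, -800]
  [3, -41, -50, 18, 18, -33, -5, -17] -> [6, -82, -100, 36, 36, -66, -10, -34] -> [-48, 656, 800, -288, -288, 528, 80, 272] -> [800, 656, 528, 272, 80, -48, -288, -288] -> [-48, -288, -288]
  [17, 49, 11] -> [34, 98, 22] -> [-272, -784, -176] -> [-176, -272, -784] -> [-176, -272, -784]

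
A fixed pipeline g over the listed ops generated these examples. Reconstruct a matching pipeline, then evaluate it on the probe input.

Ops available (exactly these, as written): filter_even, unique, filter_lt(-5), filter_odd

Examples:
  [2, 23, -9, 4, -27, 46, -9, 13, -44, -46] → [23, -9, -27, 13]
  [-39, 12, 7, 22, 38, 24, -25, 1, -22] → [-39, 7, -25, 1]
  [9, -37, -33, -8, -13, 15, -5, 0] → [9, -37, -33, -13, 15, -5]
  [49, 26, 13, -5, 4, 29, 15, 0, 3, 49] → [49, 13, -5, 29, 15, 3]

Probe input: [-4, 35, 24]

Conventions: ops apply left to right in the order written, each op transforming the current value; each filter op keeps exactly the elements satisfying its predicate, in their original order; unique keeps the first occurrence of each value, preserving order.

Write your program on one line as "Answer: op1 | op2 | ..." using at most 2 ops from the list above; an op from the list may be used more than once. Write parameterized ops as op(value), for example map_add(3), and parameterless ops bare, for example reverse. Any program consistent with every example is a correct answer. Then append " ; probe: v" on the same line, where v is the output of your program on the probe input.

unique | filter_odd ; probe: [35]

Check, running the answer program on each example:
  [2, 23, -9, 4, -27, 46, -9, 13, -44, -46] -> [2, 23, -9, 4, -27, 46, 13, -44, -46] -> [23, -9, -27, 13]
  [-39, 12, 7, 22, 38, 24, -25, 1, -22] -> [-39, 12, 7, 22, 38, 24, -25, 1, -22] -> [-39, 7, -25, 1]
  [9, -37, -33, -8, -13, 15, -5, 0] -> [9, -37, -33, -8, -13, 15, -5, 0] -> [9, -37, -33, -13, 15, -5]
  [49, 26, 13, -5, 4, 29, 15, 0, 3, 49] -> [49, 26, 13, -5, 4, 29, 15, 0, 3] -> [49, 13, -5, 29, 15, 3]
  probe: [-4, 35, 24] -> [-4, 35, 24] -> [35]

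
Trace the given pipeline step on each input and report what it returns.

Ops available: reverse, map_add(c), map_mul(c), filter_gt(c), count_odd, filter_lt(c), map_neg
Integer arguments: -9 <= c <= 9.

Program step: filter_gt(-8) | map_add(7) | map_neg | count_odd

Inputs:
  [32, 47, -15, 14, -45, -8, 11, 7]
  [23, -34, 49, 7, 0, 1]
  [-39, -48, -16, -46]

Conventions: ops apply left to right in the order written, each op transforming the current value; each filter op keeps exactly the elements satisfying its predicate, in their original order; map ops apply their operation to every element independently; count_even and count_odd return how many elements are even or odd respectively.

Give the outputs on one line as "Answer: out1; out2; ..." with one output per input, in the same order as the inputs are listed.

Execution, op by op:
  [32, 47, -15, 14, -45, -8, 11, 7] -> [32, 47, 14, 11, 7] -> [39, 54, 21, 18, 14] -> [-39, -54, -21, -18, -14] -> 2
  [23, -34, 49, 7, 0, 1] -> [23, 49, 7, 0, 1] -> [30, 56, 14, 7, 8] -> [-30, -56, -14, -7, -8] -> 1
  [-39, -48, -16, -46] -> [] -> [] -> [] -> 0

2; 1; 0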